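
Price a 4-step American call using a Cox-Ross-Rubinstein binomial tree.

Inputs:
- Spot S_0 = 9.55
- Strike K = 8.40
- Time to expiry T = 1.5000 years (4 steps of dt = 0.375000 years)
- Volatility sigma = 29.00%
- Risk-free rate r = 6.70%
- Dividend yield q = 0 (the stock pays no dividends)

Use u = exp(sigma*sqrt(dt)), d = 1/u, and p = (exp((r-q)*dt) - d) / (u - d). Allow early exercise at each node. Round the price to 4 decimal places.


dt = T/N = 0.375000
u = exp(sigma*sqrt(dt)) = 1.194333; d = 1/u = 0.837287
p = (exp((r-q)*dt) - d) / (u - d) = 0.526980
Discount per step: exp(-r*dt) = 0.975188
Stock lattice S(k, i) with i counting down-moves:
  k=0: S(0,0) = 9.5500
  k=1: S(1,0) = 11.4059; S(1,1) = 7.9961
  k=2: S(2,0) = 13.6224; S(2,1) = 9.5500; S(2,2) = 6.6950
  k=3: S(3,0) = 16.2697; S(3,1) = 11.4059; S(3,2) = 7.9961; S(3,3) = 5.6057
  k=4: S(4,0) = 19.4315; S(4,1) = 13.6224; S(4,2) = 9.5500; S(4,3) = 6.6950; S(4,4) = 4.6935
Terminal payoffs V(N, i) = max(S_T - K, 0):
  V(4,0) = 11.031456; V(4,1) = 5.222423; V(4,2) = 1.150000; V(4,3) = 0.000000; V(4,4) = 0.000000
Backward induction: V(k, i) = exp(-r*dt) * [p * V(k+1, i) + (1-p) * V(k+1, i+1)]; then take max(V_cont, immediate exercise) for American.
  V(3,0) = exp(-r*dt) * [p*11.031456 + (1-p)*5.222423] = 8.078132; exercise = 7.869711; V(3,0) = max -> 8.078132
  V(3,1) = exp(-r*dt) * [p*5.222423 + (1-p)*1.150000] = 3.214302; exercise = 3.005882; V(3,1) = max -> 3.214302
  V(3,2) = exp(-r*dt) * [p*1.150000 + (1-p)*0.000000] = 0.590990; exercise = 0.000000; V(3,2) = max -> 0.590990
  V(3,3) = exp(-r*dt) * [p*0.000000 + (1-p)*0.000000] = 0.000000; exercise = 0.000000; V(3,3) = max -> 0.000000
  V(2,0) = exp(-r*dt) * [p*8.078132 + (1-p)*3.214302] = 5.634093; exercise = 5.222423; V(2,0) = max -> 5.634093
  V(2,1) = exp(-r*dt) * [p*3.214302 + (1-p)*0.590990] = 1.924458; exercise = 1.150000; V(2,1) = max -> 1.924458
  V(2,2) = exp(-r*dt) * [p*0.590990 + (1-p)*0.000000] = 0.303712; exercise = 0.000000; V(2,2) = max -> 0.303712
  V(1,0) = exp(-r*dt) * [p*5.634093 + (1-p)*1.924458] = 3.783107; exercise = 3.005882; V(1,0) = max -> 3.783107
  V(1,1) = exp(-r*dt) * [p*1.924458 + (1-p)*0.303712] = 1.129085; exercise = 0.000000; V(1,1) = max -> 1.129085
  V(0,0) = exp(-r*dt) * [p*3.783107 + (1-p)*1.129085] = 2.464984; exercise = 1.150000; V(0,0) = max -> 2.464984

Answer: Price = V(0,0) = 2.4650


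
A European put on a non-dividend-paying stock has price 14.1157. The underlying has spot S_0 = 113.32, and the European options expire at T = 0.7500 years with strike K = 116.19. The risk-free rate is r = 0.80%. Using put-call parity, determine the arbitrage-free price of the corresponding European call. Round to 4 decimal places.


Answer: Call price = 11.9408

Derivation:
Put-call parity: C - P = S_0 * exp(-qT) - K * exp(-rT).
S_0 * exp(-qT) = 113.3200 * 1.00000000 = 113.32000000
K * exp(-rT) = 116.1900 * 0.99401796 = 115.49494724
C = P + S*exp(-qT) - K*exp(-rT)
C = 14.1157 + 113.32000000 - 115.49494724 = 11.9408


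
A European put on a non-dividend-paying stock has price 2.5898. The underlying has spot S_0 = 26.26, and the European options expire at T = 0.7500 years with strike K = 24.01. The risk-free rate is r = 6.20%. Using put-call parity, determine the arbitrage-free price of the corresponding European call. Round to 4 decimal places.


Put-call parity: C - P = S_0 * exp(-qT) - K * exp(-rT).
S_0 * exp(-qT) = 26.2600 * 1.00000000 = 26.26000000
K * exp(-rT) = 24.0100 * 0.95456456 = 22.91909510
C = P + S*exp(-qT) - K*exp(-rT)
C = 2.5898 + 26.26000000 - 22.91909510 = 5.9307

Answer: Call price = 5.9307


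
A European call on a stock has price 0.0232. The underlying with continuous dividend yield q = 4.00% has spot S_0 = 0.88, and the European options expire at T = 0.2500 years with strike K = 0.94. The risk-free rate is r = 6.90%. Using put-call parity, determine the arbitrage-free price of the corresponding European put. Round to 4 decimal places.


Put-call parity: C - P = S_0 * exp(-qT) - K * exp(-rT).
S_0 * exp(-qT) = 0.8800 * 0.99004983 = 0.87124385
K * exp(-rT) = 0.9400 * 0.98289793 = 0.92392405
P = C - S*exp(-qT) + K*exp(-rT)
P = 0.0232 - 0.87124385 + 0.92392405 = 0.0759

Answer: Put price = 0.0759


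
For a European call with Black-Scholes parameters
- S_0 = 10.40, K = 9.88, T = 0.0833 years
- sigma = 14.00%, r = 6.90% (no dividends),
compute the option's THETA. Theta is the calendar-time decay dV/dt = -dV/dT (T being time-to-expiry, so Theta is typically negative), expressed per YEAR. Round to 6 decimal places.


d1 = 1.4318841590; d2 = 1.3914777239
phi(d1) = 0.1431181658; exp(-qT) = 1.0000000000; exp(-rT) = 0.9942687864
Theta = -S*exp(-qT)*phi(d1)*sigma/(2*sqrt(T)) - r*K*exp(-rT)*N(d2) + q*S*exp(-qT)*N(d1)
N(d1) = 0.9239115118; N(d2) = 0.9179596950; sqrt(T) = 0.2886173938
Term 1 = -10.4000 * 1.0000000000 * 0.1431181658 * 0.1400 / (2 * 0.2886173938) = -0.3609970395
Term 2 = -0.0690 * 9.8800 * 0.9942687864 * 0.9179596950 = -0.6222049386
Term 3 = 0 (no dividend yield, q = 0)
Theta = -0.3609970395 + (-0.6222049386) + (0.0000000000) = -0.983202

Answer: Theta = -0.983202


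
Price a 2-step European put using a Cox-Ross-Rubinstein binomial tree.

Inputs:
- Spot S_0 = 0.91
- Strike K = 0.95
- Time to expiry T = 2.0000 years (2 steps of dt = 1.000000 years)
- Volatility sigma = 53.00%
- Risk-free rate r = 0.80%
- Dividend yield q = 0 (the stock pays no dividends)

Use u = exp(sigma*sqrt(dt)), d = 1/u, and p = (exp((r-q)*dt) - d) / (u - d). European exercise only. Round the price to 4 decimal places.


dt = T/N = 1.000000
u = exp(sigma*sqrt(dt)) = 1.698932; d = 1/u = 0.588605
p = (exp((r-q)*dt) - d) / (u - d) = 0.377751
Discount per step: exp(-r*dt) = 0.992032
Stock lattice S(k, i) with i counting down-moves:
  k=0: S(0,0) = 0.9100
  k=1: S(1,0) = 1.5460; S(1,1) = 0.5356
  k=2: S(2,0) = 2.6266; S(2,1) = 0.9100; S(2,2) = 0.3153
Terminal payoffs V(N, i) = max(K - S_T, 0):
  V(2,0) = 0.000000; V(2,1) = 0.040000; V(2,2) = 0.634725
Backward induction: V(k, i) = exp(-r*dt) * [p * V(k+1, i) + (1-p) * V(k+1, i+1)].
  V(1,0) = exp(-r*dt) * [p*0.000000 + (1-p)*0.040000] = 0.024692
  V(1,1) = exp(-r*dt) * [p*0.040000 + (1-p)*0.634725] = 0.406800
  V(0,0) = exp(-r*dt) * [p*0.024692 + (1-p)*0.406800] = 0.260367

Answer: Price = V(0,0) = 0.2604


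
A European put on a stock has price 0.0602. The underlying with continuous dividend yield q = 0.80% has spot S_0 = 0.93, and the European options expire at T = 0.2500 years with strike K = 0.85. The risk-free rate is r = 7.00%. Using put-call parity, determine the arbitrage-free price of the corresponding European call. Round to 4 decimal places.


Answer: Call price = 0.1531

Derivation:
Put-call parity: C - P = S_0 * exp(-qT) - K * exp(-rT).
S_0 * exp(-qT) = 0.9300 * 0.99800200 = 0.92814186
K * exp(-rT) = 0.8500 * 0.98265224 = 0.83525440
C = P + S*exp(-qT) - K*exp(-rT)
C = 0.0602 + 0.92814186 - 0.83525440 = 0.1531


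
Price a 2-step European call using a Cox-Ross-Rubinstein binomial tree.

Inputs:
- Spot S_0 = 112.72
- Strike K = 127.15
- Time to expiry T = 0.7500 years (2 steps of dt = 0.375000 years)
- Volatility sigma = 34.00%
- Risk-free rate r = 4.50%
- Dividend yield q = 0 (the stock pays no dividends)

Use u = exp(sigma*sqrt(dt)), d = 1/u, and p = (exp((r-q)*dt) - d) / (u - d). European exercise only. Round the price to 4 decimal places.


dt = T/N = 0.375000
u = exp(sigma*sqrt(dt)) = 1.231468; d = 1/u = 0.812039
p = (exp((r-q)*dt) - d) / (u - d) = 0.488710
Discount per step: exp(-r*dt) = 0.983267
Stock lattice S(k, i) with i counting down-moves:
  k=0: S(0,0) = 112.7200
  k=1: S(1,0) = 138.8110; S(1,1) = 91.5331
  k=2: S(2,0) = 170.9413; S(2,1) = 112.7200; S(2,2) = 74.3284
Terminal payoffs V(N, i) = max(S_T - K, 0):
  V(2,0) = 43.791283; V(2,1) = 0.000000; V(2,2) = 0.000000
Backward induction: V(k, i) = exp(-r*dt) * [p * V(k+1, i) + (1-p) * V(k+1, i+1)].
  V(1,0) = exp(-r*dt) * [p*43.791283 + (1-p)*0.000000] = 21.043134
  V(1,1) = exp(-r*dt) * [p*0.000000 + (1-p)*0.000000] = 0.000000
  V(0,0) = exp(-r*dt) * [p*21.043134 + (1-p)*0.000000] = 10.111910

Answer: Price = V(0,0) = 10.1119


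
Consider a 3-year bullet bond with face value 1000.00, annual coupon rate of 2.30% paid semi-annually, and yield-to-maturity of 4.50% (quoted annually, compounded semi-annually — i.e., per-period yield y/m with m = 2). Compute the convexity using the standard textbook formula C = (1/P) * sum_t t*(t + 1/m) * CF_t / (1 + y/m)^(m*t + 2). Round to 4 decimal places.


Answer: Convexity = 9.6550

Derivation:
Coupon per period c = face * coupon_rate / m = 11.500000
Periods per year m = 2; per-period yield y/m = 0.022500
Number of cashflows N = 6
Cashflows (t years, CF_t, discount factor 1/(1+y/m)^(m*t), PV):
  t = 0.5000: CF_t = 11.500000, DF = 0.977995, PV = 11.246944
  t = 1.0000: CF_t = 11.500000, DF = 0.956474, PV = 10.999456
  t = 1.5000: CF_t = 11.500000, DF = 0.935427, PV = 10.757414
  t = 2.0000: CF_t = 11.500000, DF = 0.914843, PV = 10.520698
  t = 2.5000: CF_t = 11.500000, DF = 0.894712, PV = 10.289192
  t = 3.0000: CF_t = 1011.500000, DF = 0.875024, PV = 885.087051
Price P = sum_t PV_t = 938.900755
Convexity numerator sum_t t*(t + 1/m) * CF_t / (1+y/m)^(m*t + 2):
  t = 0.5000: term = 5.378707
  t = 1.0000: term = 15.781048
  t = 1.5000: term = 30.867575
  t = 2.0000: term = 50.313896
  t = 2.5000: term = 73.810116
  t = 3.0000: term = 8888.912942
Convexity = (1/P) * sum = 9065.064283 / 938.900755 = 9.654976


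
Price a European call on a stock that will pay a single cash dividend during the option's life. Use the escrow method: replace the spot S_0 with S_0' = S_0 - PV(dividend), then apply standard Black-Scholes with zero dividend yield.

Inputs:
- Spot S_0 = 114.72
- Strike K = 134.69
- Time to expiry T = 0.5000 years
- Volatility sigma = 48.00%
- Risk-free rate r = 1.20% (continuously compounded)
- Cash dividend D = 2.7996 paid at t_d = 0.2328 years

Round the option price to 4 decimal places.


Answer: Price = 7.8099

Derivation:
PV(D) = D * exp(-r * t_d) = 2.7996 * 0.99721030 = 2.79178995
S_0' = S_0 - PV(D) = 114.7200 - 2.79178995 = 111.92821005
d1 = (ln(S_0'/K) + (r + sigma^2/2)*T) / (sigma*sqrt(T)) = -0.35802631
d2 = d1 - sigma*sqrt(T) = -0.69743756
exp(-rT) = 0.99401796
N(d1) = 0.36016181; N(d2) = 0.24276450
C = S_0' * N(d1) - K * exp(-rT) * N(d2) = 111.92821005 * 0.36016181 - 134.6900 * 0.99401796 * 0.24276450 = 7.8099


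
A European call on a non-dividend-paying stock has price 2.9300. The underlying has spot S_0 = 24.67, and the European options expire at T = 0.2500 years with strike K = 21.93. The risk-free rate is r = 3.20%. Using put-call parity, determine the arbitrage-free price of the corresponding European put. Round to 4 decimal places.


Put-call parity: C - P = S_0 * exp(-qT) - K * exp(-rT).
S_0 * exp(-qT) = 24.6700 * 1.00000000 = 24.67000000
K * exp(-rT) = 21.9300 * 0.99203191 = 21.75525989
P = C - S*exp(-qT) + K*exp(-rT)
P = 2.9300 - 24.67000000 + 21.75525989 = 0.0153

Answer: Put price = 0.0153


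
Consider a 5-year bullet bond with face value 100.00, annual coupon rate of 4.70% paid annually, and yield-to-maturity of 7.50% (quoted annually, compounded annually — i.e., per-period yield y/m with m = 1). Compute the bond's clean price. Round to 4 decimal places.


Answer: Price = 88.6715

Derivation:
Coupon per period c = face * coupon_rate / m = 4.700000
Periods per year m = 1; per-period yield y/m = 0.075000
Number of cashflows N = 5
Cashflows (t years, CF_t, discount factor 1/(1+y/m)^(m*t), PV):
  t = 1.0000: CF_t = 4.700000, DF = 0.930233, PV = 4.372093
  t = 2.0000: CF_t = 4.700000, DF = 0.865333, PV = 4.067063
  t = 3.0000: CF_t = 4.700000, DF = 0.804961, PV = 3.783315
  t = 4.0000: CF_t = 4.700000, DF = 0.748801, PV = 3.519362
  t = 5.0000: CF_t = 104.700000, DF = 0.696559, PV = 72.929689
Price P = sum_t PV_t = 88.671522


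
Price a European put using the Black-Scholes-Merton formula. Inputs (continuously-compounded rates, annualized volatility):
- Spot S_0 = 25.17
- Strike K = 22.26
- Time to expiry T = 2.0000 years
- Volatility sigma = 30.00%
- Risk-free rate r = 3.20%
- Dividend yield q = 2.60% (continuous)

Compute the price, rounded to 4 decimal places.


d1 = (ln(S/K) + (r - q + 0.5*sigma^2) * T) / (sigma * sqrt(T)) = 0.53000355
d2 = d1 - sigma * sqrt(T) = 0.10573948
exp(-rT) = 0.93800500; exp(-qT) = 0.94932887
P = K * exp(-rT) * N(-d2) - S_0 * exp(-qT) * N(-d1)
N(-d1) = 0.29805473; N(-d2) = 0.45789453
P = 22.2600 * 0.93800500 * 0.45789453 - 25.1700 * 0.94932887 * 0.29805473 = 2.4389

Answer: Price = 2.4389


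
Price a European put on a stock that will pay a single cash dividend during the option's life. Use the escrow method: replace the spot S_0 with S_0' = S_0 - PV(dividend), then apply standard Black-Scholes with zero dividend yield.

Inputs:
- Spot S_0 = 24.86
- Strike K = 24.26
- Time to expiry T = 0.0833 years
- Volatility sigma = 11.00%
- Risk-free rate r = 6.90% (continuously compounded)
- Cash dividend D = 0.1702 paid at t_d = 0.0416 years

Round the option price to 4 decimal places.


PV(D) = D * exp(-r * t_d) = 0.1702 * 0.99713372 = 0.16971216
S_0' = S_0 - PV(D) = 24.8600 - 0.16971216 = 24.69028784
d1 = (ln(S_0'/K) + (r + sigma^2/2)*T) / (sigma*sqrt(T)) = 0.75068628
d2 = d1 - sigma*sqrt(T) = 0.71893837
exp(-rT) = 0.99426879
N(-d1) = 0.22642074; N(-d2) = 0.23608945
P = K * exp(-rT) * N(-d2) - S_0' * N(-d1) = 24.2600 * 0.99426879 * 0.23608945 - 24.69028784 * 0.22642074 = 0.1043

Answer: Price = 0.1043


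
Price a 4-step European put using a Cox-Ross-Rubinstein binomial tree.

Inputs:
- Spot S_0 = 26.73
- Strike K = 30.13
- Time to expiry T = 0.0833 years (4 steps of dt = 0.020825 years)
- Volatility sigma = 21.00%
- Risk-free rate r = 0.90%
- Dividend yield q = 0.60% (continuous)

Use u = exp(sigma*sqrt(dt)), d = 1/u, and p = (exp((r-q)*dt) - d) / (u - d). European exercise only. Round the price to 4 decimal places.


dt = T/N = 0.020825
u = exp(sigma*sqrt(dt)) = 1.030769; d = 1/u = 0.970150
p = (exp((r-q)*dt) - d) / (u - d) = 0.493455
Discount per step: exp(-r*dt) = 0.999813
Stock lattice S(k, i) with i counting down-moves:
  k=0: S(0,0) = 26.7300
  k=1: S(1,0) = 27.5524; S(1,1) = 25.9321
  k=2: S(2,0) = 28.4002; S(2,1) = 26.7300; S(2,2) = 25.1580
  k=3: S(3,0) = 29.2740; S(3,1) = 27.5524; S(3,2) = 25.9321; S(3,3) = 24.4071
  k=4: S(4,0) = 30.1748; S(4,1) = 28.4002; S(4,2) = 26.7300; S(4,3) = 25.1580; S(4,4) = 23.6785
Terminal payoffs V(N, i) = max(K - S_T, 0):
  V(4,0) = 0.000000; V(4,1) = 1.729800; V(4,2) = 3.400000; V(4,3) = 4.971976; V(4,4) = 6.451506
Backward induction: V(k, i) = exp(-r*dt) * [p * V(k+1, i) + (1-p) * V(k+1, i+1)].
  V(3,0) = exp(-r*dt) * [p*0.000000 + (1-p)*1.729800] = 0.876057
  V(3,1) = exp(-r*dt) * [p*1.729800 + (1-p)*3.400000] = 2.575349
  V(3,2) = exp(-r*dt) * [p*3.400000 + (1-p)*4.971976] = 4.195490
  V(3,3) = exp(-r*dt) * [p*4.971976 + (1-p)*6.451506] = 5.720352
  V(2,0) = exp(-r*dt) * [p*0.876057 + (1-p)*2.575349] = 1.736499
  V(2,1) = exp(-r*dt) * [p*2.575349 + (1-p)*4.195490] = 3.395387
  V(2,2) = exp(-r*dt) * [p*4.195490 + (1-p)*5.720352] = 4.966970
  V(1,0) = exp(-r*dt) * [p*1.736499 + (1-p)*3.395387] = 2.576318
  V(1,1) = exp(-r*dt) * [p*3.395387 + (1-p)*4.966970] = 4.190679
  V(0,0) = exp(-r*dt) * [p*2.576318 + (1-p)*4.190679] = 3.393428

Answer: Price = V(0,0) = 3.3934


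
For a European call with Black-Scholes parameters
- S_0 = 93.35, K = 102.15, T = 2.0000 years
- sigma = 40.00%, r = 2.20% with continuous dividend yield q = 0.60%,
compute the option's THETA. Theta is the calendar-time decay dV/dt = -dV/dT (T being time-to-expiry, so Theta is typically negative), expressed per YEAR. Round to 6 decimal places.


d1 = 0.1801594035; d2 = -0.3855260215
phi(d1) = 0.3925202155; exp(-qT) = 0.9880717129; exp(-rT) = 0.9569539575
Theta = -S*exp(-qT)*phi(d1)*sigma/(2*sqrt(T)) - r*K*exp(-rT)*N(d2) + q*S*exp(-qT)*N(d1)
N(d1) = 0.5714862859; N(d2) = 0.3499238656; sqrt(T) = 1.4142135624
Term 1 = -93.3500 * 0.9880717129 * 0.3925202155 * 0.4000 / (2 * 1.4142135624) = -5.1201161721
Term 2 = -0.0220 * 102.1500 * 0.9569539575 * 0.3499238656 = -0.7525331882
Term 3 = 0.0060 * 93.3500 * 0.9880717129 * 0.5714862859 = 0.3162713497
Theta = -5.1201161721 + (-0.7525331882) + (0.3162713497) = -5.556378

Answer: Theta = -5.556378


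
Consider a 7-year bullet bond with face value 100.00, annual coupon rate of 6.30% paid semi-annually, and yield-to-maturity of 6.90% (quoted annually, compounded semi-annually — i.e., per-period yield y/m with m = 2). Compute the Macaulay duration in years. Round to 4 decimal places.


Answer: Macaulay duration = 5.7421 years

Derivation:
Coupon per period c = face * coupon_rate / m = 3.150000
Periods per year m = 2; per-period yield y/m = 0.034500
Number of cashflows N = 14
Cashflows (t years, CF_t, discount factor 1/(1+y/m)^(m*t), PV):
  t = 0.5000: CF_t = 3.150000, DF = 0.966651, PV = 3.044949
  t = 1.0000: CF_t = 3.150000, DF = 0.934413, PV = 2.943402
  t = 1.5000: CF_t = 3.150000, DF = 0.903251, PV = 2.845241
  t = 2.0000: CF_t = 3.150000, DF = 0.873128, PV = 2.750354
  t = 2.5000: CF_t = 3.150000, DF = 0.844010, PV = 2.658631
  t = 3.0000: CF_t = 3.150000, DF = 0.815863, PV = 2.569967
  t = 3.5000: CF_t = 3.150000, DF = 0.788654, PV = 2.484260
  t = 4.0000: CF_t = 3.150000, DF = 0.762353, PV = 2.401412
  t = 4.5000: CF_t = 3.150000, DF = 0.736929, PV = 2.321326
  t = 5.0000: CF_t = 3.150000, DF = 0.712353, PV = 2.243911
  t = 5.5000: CF_t = 3.150000, DF = 0.688596, PV = 2.169078
  t = 6.0000: CF_t = 3.150000, DF = 0.665632, PV = 2.096740
  t = 6.5000: CF_t = 3.150000, DF = 0.643433, PV = 2.026815
  t = 7.0000: CF_t = 103.150000, DF = 0.621975, PV = 64.156742
Price P = sum_t PV_t = 96.712828
Macaulay numerator sum_t t * PV_t:
  t * PV_t at t = 0.5000: 1.522475
  t * PV_t at t = 1.0000: 2.943402
  t * PV_t at t = 1.5000: 4.267862
  t * PV_t at t = 2.0000: 5.500708
  t * PV_t at t = 2.5000: 6.646578
  t * PV_t at t = 3.0000: 7.709902
  t * PV_t at t = 3.5000: 8.694911
  t * PV_t at t = 4.0000: 9.605646
  t * PV_t at t = 4.5000: 10.445966
  t * PV_t at t = 5.0000: 11.219554
  t * PV_t at t = 5.5000: 11.929927
  t * PV_t at t = 6.0000: 12.580441
  t * PV_t at t = 6.5000: 13.174298
  t * PV_t at t = 7.0000: 449.097195
Macaulay duration D = (sum_t t * PV_t) / P = 555.338864 / 96.712828 = 5.742143


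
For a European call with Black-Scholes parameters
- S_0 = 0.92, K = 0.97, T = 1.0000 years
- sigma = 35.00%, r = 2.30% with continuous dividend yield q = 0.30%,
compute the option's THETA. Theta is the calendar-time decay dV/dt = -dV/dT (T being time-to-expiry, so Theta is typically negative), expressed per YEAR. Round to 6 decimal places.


d1 = 0.0809359958; d2 = -0.2690640042
phi(d1) = 0.3976377552; exp(-qT) = 0.9970044955; exp(-rT) = 0.9772624838
Theta = -S*exp(-qT)*phi(d1)*sigma/(2*sqrt(T)) - r*K*exp(-rT)*N(d2) + q*S*exp(-qT)*N(d1)
N(d1) = 0.5322535733; N(d2) = 0.3939402149; sqrt(T) = 1.0000000000
Term 1 = -0.9200 * 0.9970044955 * 0.3976377552 * 0.3500 / (2 * 1.0000000000) = -0.0638279074
Term 2 = -0.0230 * 0.9700 * 0.9772624838 * 0.3939402149 = -0.0085889706
Term 3 = 0.0030 * 0.9200 * 0.9970044955 * 0.5322535733 = 0.0014646194
Theta = -0.0638279074 + (-0.0085889706) + (0.0014646194) = -0.070952

Answer: Theta = -0.070952


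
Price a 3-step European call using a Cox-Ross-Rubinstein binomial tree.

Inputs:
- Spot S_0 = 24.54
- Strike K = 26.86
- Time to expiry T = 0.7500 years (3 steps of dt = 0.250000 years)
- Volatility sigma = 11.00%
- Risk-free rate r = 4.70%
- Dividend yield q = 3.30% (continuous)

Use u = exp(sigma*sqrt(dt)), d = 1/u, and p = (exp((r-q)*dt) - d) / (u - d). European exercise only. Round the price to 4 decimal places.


Answer: Price = V(0,0) = 0.2796

Derivation:
dt = T/N = 0.250000
u = exp(sigma*sqrt(dt)) = 1.056541; d = 1/u = 0.946485
p = (exp((r-q)*dt) - d) / (u - d) = 0.518111
Discount per step: exp(-r*dt) = 0.988319
Stock lattice S(k, i) with i counting down-moves:
  k=0: S(0,0) = 24.5400
  k=1: S(1,0) = 25.9275; S(1,1) = 23.2267
  k=2: S(2,0) = 27.3935; S(2,1) = 24.5400; S(2,2) = 21.9838
  k=3: S(3,0) = 28.9423; S(3,1) = 25.9275; S(3,2) = 23.2267; S(3,3) = 20.8073
Terminal payoffs V(N, i) = max(S_T - K, 0):
  V(3,0) = 2.082307; V(3,1) = 0.000000; V(3,2) = 0.000000; V(3,3) = 0.000000
Backward induction: V(k, i) = exp(-r*dt) * [p * V(k+1, i) + (1-p) * V(k+1, i+1)].
  V(2,0) = exp(-r*dt) * [p*2.082307 + (1-p)*0.000000] = 1.066264
  V(2,1) = exp(-r*dt) * [p*0.000000 + (1-p)*0.000000] = 0.000000
  V(2,2) = exp(-r*dt) * [p*0.000000 + (1-p)*0.000000] = 0.000000
  V(1,0) = exp(-r*dt) * [p*1.066264 + (1-p)*0.000000] = 0.545990
  V(1,1) = exp(-r*dt) * [p*0.000000 + (1-p)*0.000000] = 0.000000
  V(0,0) = exp(-r*dt) * [p*0.545990 + (1-p)*0.000000] = 0.279579


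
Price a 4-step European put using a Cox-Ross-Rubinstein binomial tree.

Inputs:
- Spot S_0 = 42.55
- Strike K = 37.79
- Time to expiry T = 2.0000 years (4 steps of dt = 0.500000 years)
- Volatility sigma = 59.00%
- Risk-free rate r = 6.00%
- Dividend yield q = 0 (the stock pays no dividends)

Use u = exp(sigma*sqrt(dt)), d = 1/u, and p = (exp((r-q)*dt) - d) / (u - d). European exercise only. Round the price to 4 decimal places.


Answer: Price = V(0,0) = 8.1505

Derivation:
dt = T/N = 0.500000
u = exp(sigma*sqrt(dt)) = 1.517695; d = 1/u = 0.658894
p = (exp((r-q)*dt) - d) / (u - d) = 0.432650
Discount per step: exp(-r*dt) = 0.970446
Stock lattice S(k, i) with i counting down-moves:
  k=0: S(0,0) = 42.5500
  k=1: S(1,0) = 64.5779; S(1,1) = 28.0359
  k=2: S(2,0) = 98.0096; S(2,1) = 42.5500; S(2,2) = 18.4727
  k=3: S(3,0) = 148.7488; S(3,1) = 64.5779; S(3,2) = 28.0359; S(3,3) = 12.1715
  k=4: S(4,0) = 225.7553; S(4,1) = 98.0096; S(4,2) = 42.5500; S(4,3) = 18.4727; S(4,4) = 8.0198
Terminal payoffs V(N, i) = max(K - S_T, 0):
  V(4,0) = 0.000000; V(4,1) = 0.000000; V(4,2) = 0.000000; V(4,3) = 19.317302; V(4,4) = 29.770245
Backward induction: V(k, i) = exp(-r*dt) * [p * V(k+1, i) + (1-p) * V(k+1, i+1)].
  V(3,0) = exp(-r*dt) * [p*0.000000 + (1-p)*0.000000] = 0.000000
  V(3,1) = exp(-r*dt) * [p*0.000000 + (1-p)*0.000000] = 0.000000
  V(3,2) = exp(-r*dt) * [p*0.000000 + (1-p)*19.317302] = 10.635759
  V(3,3) = exp(-r*dt) * [p*19.317302 + (1-p)*29.770245] = 24.501592
  V(2,0) = exp(-r*dt) * [p*0.000000 + (1-p)*0.000000] = 0.000000
  V(2,1) = exp(-r*dt) * [p*0.000000 + (1-p)*10.635759] = 5.855857
  V(2,2) = exp(-r*dt) * [p*10.635759 + (1-p)*24.501592] = 17.955702
  V(1,0) = exp(-r*dt) * [p*0.000000 + (1-p)*5.855857] = 3.224129
  V(1,1) = exp(-r*dt) * [p*5.855857 + (1-p)*17.955702] = 12.344747
  V(0,0) = exp(-r*dt) * [p*3.224129 + (1-p)*12.344747] = 8.150490


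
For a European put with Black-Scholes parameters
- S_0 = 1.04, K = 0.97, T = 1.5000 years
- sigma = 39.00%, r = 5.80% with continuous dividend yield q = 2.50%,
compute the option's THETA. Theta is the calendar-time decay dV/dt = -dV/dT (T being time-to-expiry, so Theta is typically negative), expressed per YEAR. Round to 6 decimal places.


Answer: Theta = -0.038739

Derivation:
d1 = 0.4883380646; d2 = 0.0106875647
phi(d1) = 0.3541001254; exp(-qT) = 0.9631944177; exp(-rT) = 0.9166770956
Theta = -S*exp(-qT)*phi(d1)*sigma/(2*sqrt(T)) + r*K*exp(-rT)*N(-d2) - q*S*exp(-qT)*N(-d1)
N(-d1) = 0.3126552019; N(-d2) = 0.4957363597; sqrt(T) = 1.2247448714
Term 1 = -1.0400 * 0.9631944177 * 0.3541001254 * 0.3900 / (2 * 1.2247448714) = -0.0564757957
Term 2 = 0.0580 * 0.9700 * 0.9166770956 * 0.4957363597 = 0.0255662412
Term 3 = -0.0250 * 1.0400 * 0.9631944177 * 0.3126552019 = -0.0078298414
Theta = -0.0564757957 + (0.0255662412) + (-0.0078298414) = -0.038739


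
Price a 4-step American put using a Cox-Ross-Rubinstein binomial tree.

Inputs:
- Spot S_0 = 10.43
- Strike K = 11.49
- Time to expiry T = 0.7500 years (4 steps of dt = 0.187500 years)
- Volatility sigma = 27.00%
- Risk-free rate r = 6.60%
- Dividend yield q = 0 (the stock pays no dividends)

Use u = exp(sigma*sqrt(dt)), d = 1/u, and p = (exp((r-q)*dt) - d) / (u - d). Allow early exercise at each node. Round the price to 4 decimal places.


Answer: Price = V(0,0) = 1.4180

Derivation:
dt = T/N = 0.187500
u = exp(sigma*sqrt(dt)) = 1.124022; d = 1/u = 0.889662
p = (exp((r-q)*dt) - d) / (u - d) = 0.523936
Discount per step: exp(-r*dt) = 0.987701
Stock lattice S(k, i) with i counting down-moves:
  k=0: S(0,0) = 10.4300
  k=1: S(1,0) = 11.7236; S(1,1) = 9.2792
  k=2: S(2,0) = 13.1775; S(2,1) = 10.4300; S(2,2) = 8.2553
  k=3: S(3,0) = 14.8118; S(3,1) = 11.7236; S(3,2) = 9.2792; S(3,3) = 7.3445
  k=4: S(4,0) = 16.6488; S(4,1) = 13.1775; S(4,2) = 10.4300; S(4,3) = 8.2553; S(4,4) = 6.5341
Terminal payoffs V(N, i) = max(K - S_T, 0):
  V(4,0) = 0.000000; V(4,1) = 0.000000; V(4,2) = 1.060000; V(4,3) = 3.234667; V(4,4) = 4.955914
Backward induction: V(k, i) = exp(-r*dt) * [p * V(k+1, i) + (1-p) * V(k+1, i+1)]; then take max(V_cont, immediate exercise) for American.
  V(3,0) = exp(-r*dt) * [p*0.000000 + (1-p)*0.000000] = 0.000000; exercise = 0.000000; V(3,0) = max -> 0.000000
  V(3,1) = exp(-r*dt) * [p*0.000000 + (1-p)*1.060000] = 0.498421; exercise = 0.000000; V(3,1) = max -> 0.498421
  V(3,2) = exp(-r*dt) * [p*1.060000 + (1-p)*3.234667] = 2.069511; exercise = 2.210823; V(3,2) = max -> 2.210823
  V(3,3) = exp(-r*dt) * [p*3.234667 + (1-p)*4.955914] = 4.004230; exercise = 4.145542; V(3,3) = max -> 4.145542
  V(2,0) = exp(-r*dt) * [p*0.000000 + (1-p)*0.498421] = 0.234362; exercise = 0.000000; V(2,0) = max -> 0.234362
  V(2,1) = exp(-r*dt) * [p*0.498421 + (1-p)*2.210823] = 1.297477; exercise = 1.060000; V(2,1) = max -> 1.297477
  V(2,2) = exp(-r*dt) * [p*2.210823 + (1-p)*4.145542] = 3.093354; exercise = 3.234667; V(2,2) = max -> 3.234667
  V(1,0) = exp(-r*dt) * [p*0.234362 + (1-p)*1.297477] = 0.731366; exercise = 0.000000; V(1,0) = max -> 0.731366
  V(1,1) = exp(-r*dt) * [p*1.297477 + (1-p)*3.234667] = 2.192403; exercise = 2.210823; V(1,1) = max -> 2.210823
  V(0,0) = exp(-r*dt) * [p*0.731366 + (1-p)*2.210823] = 1.418025; exercise = 1.060000; V(0,0) = max -> 1.418025


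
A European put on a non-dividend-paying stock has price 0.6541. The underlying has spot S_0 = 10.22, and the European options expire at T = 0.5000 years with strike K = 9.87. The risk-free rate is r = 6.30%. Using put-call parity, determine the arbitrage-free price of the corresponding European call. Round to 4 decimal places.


Answer: Call price = 1.3102

Derivation:
Put-call parity: C - P = S_0 * exp(-qT) - K * exp(-rT).
S_0 * exp(-qT) = 10.2200 * 1.00000000 = 10.22000000
K * exp(-rT) = 9.8700 * 0.96899096 = 9.56394074
C = P + S*exp(-qT) - K*exp(-rT)
C = 0.6541 + 10.22000000 - 9.56394074 = 1.3102


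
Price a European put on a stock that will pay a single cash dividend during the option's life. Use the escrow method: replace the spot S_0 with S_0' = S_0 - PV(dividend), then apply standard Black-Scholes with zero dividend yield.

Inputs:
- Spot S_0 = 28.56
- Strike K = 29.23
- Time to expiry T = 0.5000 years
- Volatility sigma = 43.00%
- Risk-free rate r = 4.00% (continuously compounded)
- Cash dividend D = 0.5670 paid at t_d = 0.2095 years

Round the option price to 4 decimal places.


PV(D) = D * exp(-r * t_d) = 0.5670 * 0.99165501 = 0.56226839
S_0' = S_0 - PV(D) = 28.5600 - 0.56226839 = 27.99773161
d1 = (ln(S_0'/K) + (r + sigma^2/2)*T) / (sigma*sqrt(T)) = 0.07614689
d2 = d1 - sigma*sqrt(T) = -0.22790902
exp(-rT) = 0.98019867
N(-d1) = 0.46965112; N(-d2) = 0.59014152
P = K * exp(-rT) * N(-d2) - S_0' * N(-d1) = 29.2300 * 0.98019867 * 0.59014152 - 27.99773161 * 0.46965112 = 3.7591

Answer: Price = 3.7591


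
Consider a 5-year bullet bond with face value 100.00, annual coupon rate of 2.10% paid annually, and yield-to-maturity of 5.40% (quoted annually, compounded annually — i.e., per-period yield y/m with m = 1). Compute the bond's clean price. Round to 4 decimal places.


Coupon per period c = face * coupon_rate / m = 2.100000
Periods per year m = 1; per-period yield y/m = 0.054000
Number of cashflows N = 5
Cashflows (t years, CF_t, discount factor 1/(1+y/m)^(m*t), PV):
  t = 1.0000: CF_t = 2.100000, DF = 0.948767, PV = 1.992410
  t = 2.0000: CF_t = 2.100000, DF = 0.900158, PV = 1.890332
  t = 3.0000: CF_t = 2.100000, DF = 0.854040, PV = 1.793484
  t = 4.0000: CF_t = 2.100000, DF = 0.810285, PV = 1.701598
  t = 5.0000: CF_t = 102.100000, DF = 0.768771, PV = 78.491511
Price P = sum_t PV_t = 85.869334

Answer: Price = 85.8693


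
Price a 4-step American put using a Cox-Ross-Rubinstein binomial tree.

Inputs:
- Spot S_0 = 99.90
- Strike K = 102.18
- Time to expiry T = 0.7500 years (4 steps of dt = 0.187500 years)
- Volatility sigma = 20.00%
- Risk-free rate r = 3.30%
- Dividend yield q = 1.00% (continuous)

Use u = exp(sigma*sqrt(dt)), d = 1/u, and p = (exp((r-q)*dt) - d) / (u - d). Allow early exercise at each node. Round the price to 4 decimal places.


Answer: Price = V(0,0) = 7.4205

Derivation:
dt = T/N = 0.187500
u = exp(sigma*sqrt(dt)) = 1.090463; d = 1/u = 0.917042
p = (exp((r-q)*dt) - d) / (u - d) = 0.503284
Discount per step: exp(-r*dt) = 0.993832
Stock lattice S(k, i) with i counting down-moves:
  k=0: S(0,0) = 99.9000
  k=1: S(1,0) = 108.9373; S(1,1) = 91.6124
  k=2: S(2,0) = 118.7921; S(2,1) = 99.9000; S(2,2) = 84.0124
  k=3: S(3,0) = 129.5384; S(3,1) = 108.9373; S(3,2) = 91.6124; S(3,3) = 77.0429
  k=4: S(4,0) = 141.2568; S(4,1) = 118.7921; S(4,2) = 99.9000; S(4,3) = 84.0124; S(4,4) = 70.6515
Terminal payoffs V(N, i) = max(K - S_T, 0):
  V(4,0) = 0.000000; V(4,1) = 0.000000; V(4,2) = 2.280000; V(4,3) = 18.167583; V(4,4) = 31.528487
Backward induction: V(k, i) = exp(-r*dt) * [p * V(k+1, i) + (1-p) * V(k+1, i+1)]; then take max(V_cont, immediate exercise) for American.
  V(3,0) = exp(-r*dt) * [p*0.000000 + (1-p)*0.000000] = 0.000000; exercise = 0.000000; V(3,0) = max -> 0.000000
  V(3,1) = exp(-r*dt) * [p*0.000000 + (1-p)*2.280000] = 1.125527; exercise = 0.000000; V(3,1) = max -> 1.125527
  V(3,2) = exp(-r*dt) * [p*2.280000 + (1-p)*18.167583] = 10.108879; exercise = 10.567553; V(3,2) = max -> 10.567553
  V(3,3) = exp(-r*dt) * [p*18.167583 + (1-p)*31.528487] = 24.651160; exercise = 25.137127; V(3,3) = max -> 25.137127
  V(2,0) = exp(-r*dt) * [p*0.000000 + (1-p)*1.125527] = 0.555619; exercise = 0.000000; V(2,0) = max -> 0.555619
  V(2,1) = exp(-r*dt) * [p*1.125527 + (1-p)*10.567553] = 5.779663; exercise = 2.280000; V(2,1) = max -> 5.779663
  V(2,2) = exp(-r*dt) * [p*10.567553 + (1-p)*25.137127] = 17.694672; exercise = 18.167583; V(2,2) = max -> 18.167583
  V(1,0) = exp(-r*dt) * [p*0.555619 + (1-p)*5.779663] = 3.131053; exercise = 0.000000; V(1,0) = max -> 3.131053
  V(1,1) = exp(-r*dt) * [p*5.779663 + (1-p)*18.167583] = 11.859337; exercise = 10.567553; V(1,1) = max -> 11.859337
  V(0,0) = exp(-r*dt) * [p*3.131053 + (1-p)*11.859337] = 7.420478; exercise = 2.280000; V(0,0) = max -> 7.420478


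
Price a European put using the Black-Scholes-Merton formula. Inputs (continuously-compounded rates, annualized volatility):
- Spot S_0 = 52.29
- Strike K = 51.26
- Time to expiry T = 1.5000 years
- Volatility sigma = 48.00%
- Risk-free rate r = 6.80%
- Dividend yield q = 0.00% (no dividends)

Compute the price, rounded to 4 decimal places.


d1 = (ln(S/K) + (r - q + 0.5*sigma^2) * T) / (sigma * sqrt(T)) = 0.50128540
d2 = d1 - sigma * sqrt(T) = -0.08659214
exp(-rT) = 0.90302955; exp(-qT) = 1.00000000
P = K * exp(-rT) * N(-d2) - S_0 * exp(-qT) * N(-d1)
N(-d1) = 0.30808514; N(-d2) = 0.53450214
P = 51.2600 * 0.90302955 * 0.53450214 - 52.2900 * 1.00000000 * 0.30808514 = 8.6320

Answer: Price = 8.6320


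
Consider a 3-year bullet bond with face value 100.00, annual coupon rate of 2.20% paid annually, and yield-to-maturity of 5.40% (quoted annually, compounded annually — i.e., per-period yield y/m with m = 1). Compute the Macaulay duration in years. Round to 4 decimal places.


Coupon per period c = face * coupon_rate / m = 2.200000
Periods per year m = 1; per-period yield y/m = 0.054000
Number of cashflows N = 3
Cashflows (t years, CF_t, discount factor 1/(1+y/m)^(m*t), PV):
  t = 1.0000: CF_t = 2.200000, DF = 0.948767, PV = 2.087287
  t = 2.0000: CF_t = 2.200000, DF = 0.900158, PV = 1.980348
  t = 3.0000: CF_t = 102.200000, DF = 0.854040, PV = 87.282879
Price P = sum_t PV_t = 91.350513
Macaulay numerator sum_t t * PV_t:
  t * PV_t at t = 1.0000: 2.087287
  t * PV_t at t = 2.0000: 3.960695
  t * PV_t at t = 3.0000: 261.848637
Macaulay duration D = (sum_t t * PV_t) / P = 267.896619 / 91.350513 = 2.932623

Answer: Macaulay duration = 2.9326 years


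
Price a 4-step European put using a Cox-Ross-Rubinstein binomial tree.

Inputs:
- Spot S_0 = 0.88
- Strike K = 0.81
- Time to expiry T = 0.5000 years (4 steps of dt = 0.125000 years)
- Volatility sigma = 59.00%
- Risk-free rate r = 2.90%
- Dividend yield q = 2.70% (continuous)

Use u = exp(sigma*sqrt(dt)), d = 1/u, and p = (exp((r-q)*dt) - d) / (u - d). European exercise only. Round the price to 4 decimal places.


Answer: Price = V(0,0) = 0.1072

Derivation:
dt = T/N = 0.125000
u = exp(sigma*sqrt(dt)) = 1.231948; d = 1/u = 0.811723
p = (exp((r-q)*dt) - d) / (u - d) = 0.448634
Discount per step: exp(-r*dt) = 0.996382
Stock lattice S(k, i) with i counting down-moves:
  k=0: S(0,0) = 0.8800
  k=1: S(1,0) = 1.0841; S(1,1) = 0.7143
  k=2: S(2,0) = 1.3356; S(2,1) = 0.8800; S(2,2) = 0.5798
  k=3: S(3,0) = 1.6454; S(3,1) = 1.0841; S(3,2) = 0.7143; S(3,3) = 0.4707
  k=4: S(4,0) = 2.0270; S(4,1) = 1.3356; S(4,2) = 0.8800; S(4,3) = 0.5798; S(4,4) = 0.3820
Terminal payoffs V(N, i) = max(K - S_T, 0):
  V(4,0) = 0.000000; V(4,1) = 0.000000; V(4,2) = 0.000000; V(4,3) = 0.230174; V(4,4) = 0.427956
Backward induction: V(k, i) = exp(-r*dt) * [p * V(k+1, i) + (1-p) * V(k+1, i+1)].
  V(3,0) = exp(-r*dt) * [p*0.000000 + (1-p)*0.000000] = 0.000000
  V(3,1) = exp(-r*dt) * [p*0.000000 + (1-p)*0.000000] = 0.000000
  V(3,2) = exp(-r*dt) * [p*0.000000 + (1-p)*0.230174] = 0.126451
  V(3,3) = exp(-r*dt) * [p*0.230174 + (1-p)*0.427956] = 0.337997
  V(2,0) = exp(-r*dt) * [p*0.000000 + (1-p)*0.000000] = 0.000000
  V(2,1) = exp(-r*dt) * [p*0.000000 + (1-p)*0.126451] = 0.069468
  V(2,2) = exp(-r*dt) * [p*0.126451 + (1-p)*0.337997] = 0.242210
  V(1,0) = exp(-r*dt) * [p*0.000000 + (1-p)*0.069468] = 0.038164
  V(1,1) = exp(-r*dt) * [p*0.069468 + (1-p)*0.242210] = 0.164116
  V(0,0) = exp(-r*dt) * [p*0.038164 + (1-p)*0.164116] = 0.107220


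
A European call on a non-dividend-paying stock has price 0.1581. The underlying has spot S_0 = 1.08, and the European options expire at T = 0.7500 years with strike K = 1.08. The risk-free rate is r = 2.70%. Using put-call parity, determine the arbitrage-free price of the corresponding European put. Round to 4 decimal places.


Answer: Put price = 0.1364

Derivation:
Put-call parity: C - P = S_0 * exp(-qT) - K * exp(-rT).
S_0 * exp(-qT) = 1.0800 * 1.00000000 = 1.08000000
K * exp(-rT) = 1.0800 * 0.97995365 = 1.05834995
P = C - S*exp(-qT) + K*exp(-rT)
P = 0.1581 - 1.08000000 + 1.05834995 = 0.1364


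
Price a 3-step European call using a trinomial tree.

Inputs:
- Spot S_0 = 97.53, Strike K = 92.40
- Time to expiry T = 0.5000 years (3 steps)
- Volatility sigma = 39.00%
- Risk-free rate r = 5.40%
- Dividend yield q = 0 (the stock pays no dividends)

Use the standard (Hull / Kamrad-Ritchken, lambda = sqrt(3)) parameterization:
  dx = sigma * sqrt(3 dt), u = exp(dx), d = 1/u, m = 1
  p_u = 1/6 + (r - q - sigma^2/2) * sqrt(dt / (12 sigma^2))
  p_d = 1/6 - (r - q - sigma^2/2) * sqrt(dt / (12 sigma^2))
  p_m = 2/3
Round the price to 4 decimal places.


dt = T/N = 0.166667; dx = sigma*sqrt(3*dt) = 0.275772
u = exp(dx) = 1.317547; d = 1/u = 0.758986
p_u = 0.160004, p_m = 0.666667, p_d = 0.173330
Discount per step: exp(-r*dt) = 0.991040
Stock lattice S(k, j) with j the centered position index:
  k=0: S(0,+0) = 97.5300
  k=1: S(1,-1) = 74.0239; S(1,+0) = 97.5300; S(1,+1) = 128.5004
  k=2: S(2,-2) = 56.1831; S(2,-1) = 74.0239; S(2,+0) = 97.5300; S(2,+1) = 128.5004; S(2,+2) = 169.3053
  k=3: S(3,-3) = 42.6422; S(3,-2) = 56.1831; S(3,-1) = 74.0239; S(3,+0) = 97.5300; S(3,+1) = 128.5004; S(3,+2) = 169.3053; S(3,+3) = 223.0676
Terminal payoffs V(N, j) = max(S_T - K, 0):
  V(3,-3) = 0.000000; V(3,-2) = 0.000000; V(3,-1) = 0.000000; V(3,+0) = 5.130000; V(3,+1) = 36.100355; V(3,+2) = 76.905252; V(3,+3) = 130.667621
Backward induction: V(k, j) = exp(-r*dt) * [p_u * V(k+1, j+1) + p_m * V(k+1, j) + p_d * V(k+1, j-1)]
  V(2,-2) = exp(-r*dt) * [p_u*0.000000 + p_m*0.000000 + p_d*0.000000] = 0.000000
  V(2,-1) = exp(-r*dt) * [p_u*5.130000 + p_m*0.000000 + p_d*0.000000] = 0.813464
  V(2,+0) = exp(-r*dt) * [p_u*36.100355 + p_m*5.130000 + p_d*0.000000] = 9.113790
  V(2,+1) = exp(-r*dt) * [p_u*76.905252 + p_m*36.100355 + p_d*5.130000] = 36.927352
  V(2,+2) = exp(-r*dt) * [p_u*130.667621 + p_m*76.905252 + p_d*36.100355] = 77.731972
  V(1,-1) = exp(-r*dt) * [p_u*9.113790 + p_m*0.813464 + p_d*0.000000] = 1.982624
  V(1,+0) = exp(-r*dt) * [p_u*36.927352 + p_m*9.113790 + p_d*0.813464] = 12.016726
  V(1,+1) = exp(-r*dt) * [p_u*77.731972 + p_m*36.927352 + p_d*9.113790] = 38.289159
  V(0,+0) = exp(-r*dt) * [p_u*38.289159 + p_m*12.016726 + p_d*1.982624] = 14.351454

Answer: Price = V(0,0) = 14.3515


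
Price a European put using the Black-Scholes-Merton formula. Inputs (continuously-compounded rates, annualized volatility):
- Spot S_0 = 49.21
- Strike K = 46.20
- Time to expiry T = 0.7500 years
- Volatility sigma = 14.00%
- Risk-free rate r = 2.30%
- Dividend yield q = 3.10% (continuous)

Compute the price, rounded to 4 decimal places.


Answer: Price = 1.1708

Derivation:
d1 = (ln(S/K) + (r - q + 0.5*sigma^2) * T) / (sigma * sqrt(T)) = 0.53171532
d2 = d1 - sigma * sqrt(T) = 0.41047177
exp(-rT) = 0.98289793; exp(-qT) = 0.97701820
P = K * exp(-rT) * N(-d2) - S_0 * exp(-qT) * N(-d1)
N(-d1) = 0.29746159; N(-d2) = 0.34072996
P = 46.2000 * 0.98289793 * 0.34072996 - 49.2100 * 0.97701820 * 0.29746159 = 1.1708


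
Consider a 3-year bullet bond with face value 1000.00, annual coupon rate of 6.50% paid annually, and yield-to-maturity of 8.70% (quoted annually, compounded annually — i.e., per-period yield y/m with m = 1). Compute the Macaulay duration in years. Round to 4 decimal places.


Coupon per period c = face * coupon_rate / m = 65.000000
Periods per year m = 1; per-period yield y/m = 0.087000
Number of cashflows N = 3
Cashflows (t years, CF_t, discount factor 1/(1+y/m)^(m*t), PV):
  t = 1.0000: CF_t = 65.000000, DF = 0.919963, PV = 59.797608
  t = 2.0000: CF_t = 65.000000, DF = 0.846332, PV = 55.011599
  t = 3.0000: CF_t = 1065.000000, DF = 0.778595, PV = 829.203212
Price P = sum_t PV_t = 944.012419
Macaulay numerator sum_t t * PV_t:
  t * PV_t at t = 1.0000: 59.797608
  t * PV_t at t = 2.0000: 110.023198
  t * PV_t at t = 3.0000: 2487.609635
Macaulay duration D = (sum_t t * PV_t) / P = 2657.430441 / 944.012419 = 2.815038

Answer: Macaulay duration = 2.8150 years


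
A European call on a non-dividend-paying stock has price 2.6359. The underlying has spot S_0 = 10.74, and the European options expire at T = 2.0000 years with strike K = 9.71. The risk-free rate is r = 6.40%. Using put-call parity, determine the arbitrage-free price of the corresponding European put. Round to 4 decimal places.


Put-call parity: C - P = S_0 * exp(-qT) - K * exp(-rT).
S_0 * exp(-qT) = 10.7400 * 1.00000000 = 10.74000000
K * exp(-rT) = 9.7100 * 0.87985338 = 8.54337631
P = C - S*exp(-qT) + K*exp(-rT)
P = 2.6359 - 10.74000000 + 8.54337631 = 0.4393

Answer: Put price = 0.4393


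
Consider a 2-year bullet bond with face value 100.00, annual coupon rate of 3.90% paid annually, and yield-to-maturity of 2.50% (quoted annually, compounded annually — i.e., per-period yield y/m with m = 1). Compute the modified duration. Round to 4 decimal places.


Answer: Modified duration = 1.9151

Derivation:
Coupon per period c = face * coupon_rate / m = 3.900000
Periods per year m = 1; per-period yield y/m = 0.025000
Number of cashflows N = 2
Cashflows (t years, CF_t, discount factor 1/(1+y/m)^(m*t), PV):
  t = 1.0000: CF_t = 3.900000, DF = 0.975610, PV = 3.804878
  t = 2.0000: CF_t = 103.900000, DF = 0.951814, PV = 98.893516
Price P = sum_t PV_t = 102.698394
First compute Macaulay numerator sum_t t * PV_t:
  t * PV_t at t = 1.0000: 3.804878
  t * PV_t at t = 2.0000: 197.787032
Macaulay duration D = 201.591910 / 102.698394 = 1.962951
Modified duration = D / (1 + y/m) = 1.962951 / (1 + 0.025000) = 1.915074


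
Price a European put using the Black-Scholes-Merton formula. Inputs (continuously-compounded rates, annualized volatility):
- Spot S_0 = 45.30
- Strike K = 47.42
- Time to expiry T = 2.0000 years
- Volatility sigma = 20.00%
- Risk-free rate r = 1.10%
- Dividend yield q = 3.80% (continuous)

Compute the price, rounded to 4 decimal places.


Answer: Price = 7.4745

Derivation:
d1 = (ln(S/K) + (r - q + 0.5*sigma^2) * T) / (sigma * sqrt(T)) = -0.21120236
d2 = d1 - sigma * sqrt(T) = -0.49404507
exp(-rT) = 0.97824024; exp(-qT) = 0.92681621
P = K * exp(-rT) * N(-d2) - S_0 * exp(-qT) * N(-d1)
N(-d1) = 0.58363532; N(-d2) = 0.68936283
P = 47.4200 * 0.97824024 * 0.68936283 - 45.3000 * 0.92681621 * 0.58363532 = 7.4745
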